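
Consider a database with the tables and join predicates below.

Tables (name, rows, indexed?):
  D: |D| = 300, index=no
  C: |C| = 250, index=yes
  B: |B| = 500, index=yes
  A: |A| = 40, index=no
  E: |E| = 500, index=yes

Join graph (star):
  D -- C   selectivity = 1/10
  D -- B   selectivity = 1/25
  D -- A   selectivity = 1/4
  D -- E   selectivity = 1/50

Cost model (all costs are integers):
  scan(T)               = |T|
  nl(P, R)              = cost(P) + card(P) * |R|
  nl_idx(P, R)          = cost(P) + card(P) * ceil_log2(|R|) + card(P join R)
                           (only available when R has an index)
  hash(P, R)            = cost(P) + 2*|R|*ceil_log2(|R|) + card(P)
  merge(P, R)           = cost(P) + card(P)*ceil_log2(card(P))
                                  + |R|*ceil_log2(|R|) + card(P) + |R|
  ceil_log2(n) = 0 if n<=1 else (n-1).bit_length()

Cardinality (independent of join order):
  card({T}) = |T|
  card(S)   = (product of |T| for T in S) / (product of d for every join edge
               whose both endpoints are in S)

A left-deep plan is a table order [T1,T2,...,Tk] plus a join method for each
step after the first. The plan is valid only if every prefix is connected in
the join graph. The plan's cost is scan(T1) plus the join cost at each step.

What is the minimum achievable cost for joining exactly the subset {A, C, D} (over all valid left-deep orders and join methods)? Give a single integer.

8080

Selinger DP over subsets of {A,C,D}:
  {D}: scan cost=300, card=300
  {C}: scan cost=250, card=250
  {A}: scan cost=40, card=40
  {CD}: card=7500; try (C,hash)→4600, (D,merge)→5500, (C,merge)→5550, (D,hash)→5900, (C,nl_idx)→10200, (D,nl)→75250 …(+1); best=4600 via (C,hash)
  {AD}: card=3000; try (A,hash)→1080, (D,merge)→3320, (A,merge)→3580, (D,hash)→5480, (D,nl)→12040, (A,nl)→12300; best=1080 via (A,hash)
  {ACD}: card=75000; try (C,hash)→8080, (A,hash)→12580, (C,merge)→42330, (C,nl_idx)→100080, (A,merge)→109880, (A,nl)→304600 …(+1); best=8080 via (C,hash)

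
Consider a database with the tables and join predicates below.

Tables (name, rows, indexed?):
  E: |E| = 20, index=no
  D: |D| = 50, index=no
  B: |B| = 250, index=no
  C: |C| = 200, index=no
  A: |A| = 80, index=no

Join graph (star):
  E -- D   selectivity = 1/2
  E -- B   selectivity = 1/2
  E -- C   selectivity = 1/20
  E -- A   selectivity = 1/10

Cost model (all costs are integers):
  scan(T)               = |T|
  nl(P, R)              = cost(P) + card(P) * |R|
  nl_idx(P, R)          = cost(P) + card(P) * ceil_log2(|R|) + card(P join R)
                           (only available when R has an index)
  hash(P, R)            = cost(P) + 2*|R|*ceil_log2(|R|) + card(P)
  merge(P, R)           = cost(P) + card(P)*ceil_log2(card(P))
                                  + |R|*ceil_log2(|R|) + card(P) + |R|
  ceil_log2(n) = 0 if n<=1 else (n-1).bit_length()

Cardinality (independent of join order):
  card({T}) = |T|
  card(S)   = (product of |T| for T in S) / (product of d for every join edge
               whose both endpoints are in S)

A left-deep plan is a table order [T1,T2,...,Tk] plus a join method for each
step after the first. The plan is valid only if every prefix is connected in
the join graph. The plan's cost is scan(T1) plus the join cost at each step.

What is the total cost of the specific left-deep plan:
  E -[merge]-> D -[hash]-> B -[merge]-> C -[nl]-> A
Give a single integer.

step 1: scan E: cost=20, card=20
step 2: join D via merge
    card(P join D) = 20*50/(2) = 500
    cost = 20 + 20*5 + 50*6 + 20 + 50 = 490
step 3: join B via hash
    card(P join B) = 500*250/(2) = 62500
    cost = 490 + 2*250*8 + 500 = 4990
step 4: join C via merge
    card(P join C) = 62500*200/(20) = 625000
    cost = 4990 + 62500*16 + 200*8 + 62500 + 200 = 1069290
step 5: join A via nl
    card(P join A) = 625000*80/(10) = 5000000
    cost = 1069290 + 625000*80 = 51069290

51069290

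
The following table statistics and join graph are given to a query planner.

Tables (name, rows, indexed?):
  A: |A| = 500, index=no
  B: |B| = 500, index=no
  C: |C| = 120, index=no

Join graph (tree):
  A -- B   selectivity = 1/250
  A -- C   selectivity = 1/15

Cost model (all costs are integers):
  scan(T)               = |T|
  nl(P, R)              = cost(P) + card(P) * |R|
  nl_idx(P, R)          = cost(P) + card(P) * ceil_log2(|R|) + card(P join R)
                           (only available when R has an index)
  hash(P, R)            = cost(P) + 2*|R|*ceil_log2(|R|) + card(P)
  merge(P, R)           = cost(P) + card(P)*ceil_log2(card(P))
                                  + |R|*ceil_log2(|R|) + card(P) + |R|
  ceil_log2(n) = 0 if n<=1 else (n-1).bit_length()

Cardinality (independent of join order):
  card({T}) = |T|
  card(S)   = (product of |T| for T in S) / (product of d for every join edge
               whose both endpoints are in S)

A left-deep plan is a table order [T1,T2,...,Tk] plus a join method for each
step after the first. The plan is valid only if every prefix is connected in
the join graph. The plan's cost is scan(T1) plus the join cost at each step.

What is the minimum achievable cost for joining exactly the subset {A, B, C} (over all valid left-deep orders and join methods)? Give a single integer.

12680

Selinger DP over subsets of {A,B,C}:
  {A}: scan cost=500, card=500
  {B}: scan cost=500, card=500
  {C}: scan cost=120, card=120
  {AB}: card=1000; try (B,hash)→10000, (A,hash)→10000, (B,merge)→10500, (A,merge)→10500, (B,nl)→250500, (A,nl)→250500; best=10000 via (B,hash)
  {AC}: card=4000; try (C,hash)→2680, (A,merge)→6080, (C,merge)→6460, (A,hash)→9240, (A,nl)→60120, (C,nl)→60500; best=2680 via (C,hash)
  {ABC}: card=8000; try (C,hash)→12680, (B,hash)→15680, (C,merge)→21960, (B,merge)→59680, (C,nl)→130000, (B,nl)→2002680; best=12680 via (C,hash)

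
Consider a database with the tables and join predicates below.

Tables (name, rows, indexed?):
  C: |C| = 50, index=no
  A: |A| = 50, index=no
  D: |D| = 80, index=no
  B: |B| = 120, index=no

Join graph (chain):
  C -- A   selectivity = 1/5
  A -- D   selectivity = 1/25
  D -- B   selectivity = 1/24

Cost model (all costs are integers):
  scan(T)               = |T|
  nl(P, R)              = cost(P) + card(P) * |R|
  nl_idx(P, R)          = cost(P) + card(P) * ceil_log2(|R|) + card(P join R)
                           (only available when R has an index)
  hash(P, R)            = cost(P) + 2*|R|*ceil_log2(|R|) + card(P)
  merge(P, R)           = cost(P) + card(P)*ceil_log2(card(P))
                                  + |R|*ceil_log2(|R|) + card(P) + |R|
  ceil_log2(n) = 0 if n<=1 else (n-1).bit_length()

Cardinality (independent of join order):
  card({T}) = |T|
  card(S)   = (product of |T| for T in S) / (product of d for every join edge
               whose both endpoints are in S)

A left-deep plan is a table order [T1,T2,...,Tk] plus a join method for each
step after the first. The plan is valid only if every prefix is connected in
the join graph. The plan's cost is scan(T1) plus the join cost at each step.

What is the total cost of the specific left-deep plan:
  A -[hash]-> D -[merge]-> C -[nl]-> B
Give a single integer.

step 1: scan A: cost=50, card=50
step 2: join D via hash
    card(P join D) = 50*80/(25) = 160
    cost = 50 + 2*80*7 + 50 = 1220
step 3: join C via merge
    card(P join C) = 160*50/(5) = 1600
    cost = 1220 + 160*8 + 50*6 + 160 + 50 = 3010
step 4: join B via nl
    card(P join B) = 1600*120/(24) = 8000
    cost = 3010 + 1600*120 = 195010

195010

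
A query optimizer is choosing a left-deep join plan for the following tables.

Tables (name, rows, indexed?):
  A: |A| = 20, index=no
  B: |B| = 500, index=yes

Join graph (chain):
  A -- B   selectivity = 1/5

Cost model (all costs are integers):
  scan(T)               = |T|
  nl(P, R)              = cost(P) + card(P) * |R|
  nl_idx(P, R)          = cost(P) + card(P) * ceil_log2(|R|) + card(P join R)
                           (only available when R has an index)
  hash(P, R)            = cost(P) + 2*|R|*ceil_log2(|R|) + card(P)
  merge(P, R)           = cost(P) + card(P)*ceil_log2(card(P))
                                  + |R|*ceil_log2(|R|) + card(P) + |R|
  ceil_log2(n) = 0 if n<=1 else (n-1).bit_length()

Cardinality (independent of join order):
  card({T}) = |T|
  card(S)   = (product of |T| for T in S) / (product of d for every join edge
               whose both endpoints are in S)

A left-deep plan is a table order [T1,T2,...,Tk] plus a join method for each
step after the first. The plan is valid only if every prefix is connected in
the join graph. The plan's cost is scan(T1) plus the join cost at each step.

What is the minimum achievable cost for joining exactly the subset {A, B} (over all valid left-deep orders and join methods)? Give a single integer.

1200

Selinger DP over subsets of {A,B}:
  {A}: scan cost=20, card=20
  {B}: scan cost=500, card=500
  {AB}: card=2000; try (A,hash)→1200, (B,nl_idx)→2200, (B,merge)→5140, (A,merge)→5620, (B,hash)→9040, (B,nl)→10020 …(+1); best=1200 via (A,hash)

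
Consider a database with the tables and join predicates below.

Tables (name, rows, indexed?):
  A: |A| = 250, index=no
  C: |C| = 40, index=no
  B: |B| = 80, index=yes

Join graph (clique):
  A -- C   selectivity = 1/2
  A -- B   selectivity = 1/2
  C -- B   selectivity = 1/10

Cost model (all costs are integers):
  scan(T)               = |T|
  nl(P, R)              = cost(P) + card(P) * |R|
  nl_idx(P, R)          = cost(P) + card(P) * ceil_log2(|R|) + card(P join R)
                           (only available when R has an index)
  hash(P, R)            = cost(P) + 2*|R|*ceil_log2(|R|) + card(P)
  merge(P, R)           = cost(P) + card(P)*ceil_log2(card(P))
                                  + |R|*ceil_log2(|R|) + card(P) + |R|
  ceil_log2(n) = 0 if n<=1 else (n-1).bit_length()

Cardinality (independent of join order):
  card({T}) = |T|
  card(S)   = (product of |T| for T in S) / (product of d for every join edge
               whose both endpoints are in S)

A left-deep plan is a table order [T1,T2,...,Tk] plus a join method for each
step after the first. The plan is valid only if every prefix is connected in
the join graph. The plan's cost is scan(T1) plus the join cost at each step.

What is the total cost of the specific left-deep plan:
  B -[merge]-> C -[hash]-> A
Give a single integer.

step 1: scan B: cost=80, card=80
step 2: join C via merge
    card(P join C) = 80*40/(10) = 320
    cost = 80 + 80*7 + 40*6 + 80 + 40 = 1000
step 3: join A via hash
    card(P join A) = 320*250/(2*2) = 20000
    cost = 1000 + 2*250*8 + 320 = 5320

5320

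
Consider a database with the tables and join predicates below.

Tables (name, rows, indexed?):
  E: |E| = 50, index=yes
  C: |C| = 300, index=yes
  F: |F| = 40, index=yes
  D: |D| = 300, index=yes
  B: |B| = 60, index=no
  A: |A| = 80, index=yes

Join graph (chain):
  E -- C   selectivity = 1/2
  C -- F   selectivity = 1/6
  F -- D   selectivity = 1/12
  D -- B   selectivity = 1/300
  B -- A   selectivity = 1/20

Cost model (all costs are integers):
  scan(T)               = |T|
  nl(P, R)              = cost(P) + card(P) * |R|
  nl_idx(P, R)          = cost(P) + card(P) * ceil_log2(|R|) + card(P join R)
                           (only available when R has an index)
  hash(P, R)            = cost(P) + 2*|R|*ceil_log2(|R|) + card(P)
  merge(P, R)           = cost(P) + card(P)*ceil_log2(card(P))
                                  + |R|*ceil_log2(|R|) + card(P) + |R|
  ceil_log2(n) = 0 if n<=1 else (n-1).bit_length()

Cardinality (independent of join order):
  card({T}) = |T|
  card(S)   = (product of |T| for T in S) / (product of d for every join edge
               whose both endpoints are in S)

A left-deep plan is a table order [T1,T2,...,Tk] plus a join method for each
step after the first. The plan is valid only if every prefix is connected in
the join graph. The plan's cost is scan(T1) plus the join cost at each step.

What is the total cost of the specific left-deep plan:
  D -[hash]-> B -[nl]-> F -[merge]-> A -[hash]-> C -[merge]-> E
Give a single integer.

692710

step 1: scan D: cost=300, card=300
step 2: join B via hash
    card(P join B) = 300*60/(300) = 60
    cost = 300 + 2*60*6 + 300 = 1320
step 3: join F via nl
    card(P join F) = 60*40/(12) = 200
    cost = 1320 + 60*40 = 3720
step 4: join A via merge
    card(P join A) = 200*80/(20) = 800
    cost = 3720 + 200*8 + 80*7 + 200 + 80 = 6160
step 5: join C via hash
    card(P join C) = 800*300/(6) = 40000
    cost = 6160 + 2*300*9 + 800 = 12360
step 6: join E via merge
    card(P join E) = 40000*50/(2) = 1000000
    cost = 12360 + 40000*16 + 50*6 + 40000 + 50 = 692710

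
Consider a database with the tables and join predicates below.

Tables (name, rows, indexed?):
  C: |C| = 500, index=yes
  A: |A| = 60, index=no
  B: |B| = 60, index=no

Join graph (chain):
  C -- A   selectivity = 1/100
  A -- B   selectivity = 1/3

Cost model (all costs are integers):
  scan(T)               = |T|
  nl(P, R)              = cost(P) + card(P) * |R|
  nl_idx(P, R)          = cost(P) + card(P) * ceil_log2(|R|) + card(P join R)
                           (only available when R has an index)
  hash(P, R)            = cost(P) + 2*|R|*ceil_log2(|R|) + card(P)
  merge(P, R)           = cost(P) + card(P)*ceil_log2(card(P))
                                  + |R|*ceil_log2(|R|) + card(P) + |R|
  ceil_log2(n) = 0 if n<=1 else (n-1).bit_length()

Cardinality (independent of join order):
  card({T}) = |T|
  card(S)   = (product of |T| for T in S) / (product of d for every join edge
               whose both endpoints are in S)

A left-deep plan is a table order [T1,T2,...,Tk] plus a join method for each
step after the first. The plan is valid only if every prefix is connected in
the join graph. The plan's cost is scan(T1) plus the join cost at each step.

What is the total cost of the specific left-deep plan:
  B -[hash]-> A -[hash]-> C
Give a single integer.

11040

step 1: scan B: cost=60, card=60
step 2: join A via hash
    card(P join A) = 60*60/(3) = 1200
    cost = 60 + 2*60*6 + 60 = 840
step 3: join C via hash
    card(P join C) = 1200*500/(100) = 6000
    cost = 840 + 2*500*9 + 1200 = 11040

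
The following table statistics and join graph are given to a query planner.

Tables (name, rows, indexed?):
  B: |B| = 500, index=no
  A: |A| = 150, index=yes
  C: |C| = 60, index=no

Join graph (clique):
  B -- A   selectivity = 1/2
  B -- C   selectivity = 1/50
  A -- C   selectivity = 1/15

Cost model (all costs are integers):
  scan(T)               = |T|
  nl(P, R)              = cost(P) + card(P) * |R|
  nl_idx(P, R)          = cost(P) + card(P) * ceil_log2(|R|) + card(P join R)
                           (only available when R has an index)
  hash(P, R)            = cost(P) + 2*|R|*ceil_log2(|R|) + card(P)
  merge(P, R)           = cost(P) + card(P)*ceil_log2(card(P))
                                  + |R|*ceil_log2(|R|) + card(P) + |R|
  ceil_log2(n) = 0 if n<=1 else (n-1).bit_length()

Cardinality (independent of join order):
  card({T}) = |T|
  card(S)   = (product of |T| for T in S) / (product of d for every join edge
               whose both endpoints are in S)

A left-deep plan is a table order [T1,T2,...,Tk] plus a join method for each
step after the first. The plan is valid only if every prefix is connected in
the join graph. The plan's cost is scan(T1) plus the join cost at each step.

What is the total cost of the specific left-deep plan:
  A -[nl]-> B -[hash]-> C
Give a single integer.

step 1: scan A: cost=150, card=150
step 2: join B via nl
    card(P join B) = 150*500/(2) = 37500
    cost = 150 + 150*500 = 75150
step 3: join C via hash
    card(P join C) = 37500*60/(50*15) = 3000
    cost = 75150 + 2*60*6 + 37500 = 113370

113370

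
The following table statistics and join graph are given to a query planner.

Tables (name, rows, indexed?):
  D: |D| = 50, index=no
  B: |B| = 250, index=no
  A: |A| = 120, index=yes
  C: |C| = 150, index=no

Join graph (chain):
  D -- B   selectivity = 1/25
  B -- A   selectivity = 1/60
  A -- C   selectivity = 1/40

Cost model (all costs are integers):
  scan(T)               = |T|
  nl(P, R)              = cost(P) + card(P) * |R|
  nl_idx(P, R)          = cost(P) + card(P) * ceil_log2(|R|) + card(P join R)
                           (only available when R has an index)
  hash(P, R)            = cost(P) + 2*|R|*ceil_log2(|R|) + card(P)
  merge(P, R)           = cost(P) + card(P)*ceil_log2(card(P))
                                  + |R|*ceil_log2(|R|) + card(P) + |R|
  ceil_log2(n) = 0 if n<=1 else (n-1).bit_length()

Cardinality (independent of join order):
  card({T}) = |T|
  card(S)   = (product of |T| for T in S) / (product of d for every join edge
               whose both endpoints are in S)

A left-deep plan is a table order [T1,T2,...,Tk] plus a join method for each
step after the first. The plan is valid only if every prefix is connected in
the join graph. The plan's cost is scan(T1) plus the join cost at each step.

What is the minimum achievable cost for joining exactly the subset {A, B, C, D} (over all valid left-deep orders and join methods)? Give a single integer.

6680

Selinger DP over subsets of {A,B,C,D}:
  {D}: scan cost=50, card=50
  {B}: scan cost=250, card=250
  {A}: scan cost=120, card=120
  {C}: scan cost=150, card=150
  {BD}: card=500; try (D,hash)→1100, (B,merge)→2650, (D,merge)→2850, (B,hash)→4100, (B,nl)→12550, (D,nl)→12750; best=1100 via (D,hash)
  {AB}: card=500; try (A,hash)→2180, (A,nl_idx)→2500, (B,merge)→3330, (A,merge)→3460, (B,hash)→4240, (B,nl)→30120 …(+1); best=2180 via (A,hash)
  {AC}: card=450; try (A,nl_idx)→1650, (A,hash)→1980, (C,merge)→2430, (A,merge)→2460, (C,hash)→2640, (C,nl)→18120 …(+1); best=1650 via (A,nl_idx)
  {ABD}: card=1000; try (D,hash)→3280, (A,hash)→3280, (A,nl_idx)→5600, (A,merge)→7060, (D,merge)→7530, (D,nl)→27180 …(+1); best=3280 via (D,hash)
  {ABC}: card=1875; try (C,hash)→5080, (B,hash)→6100, (B,merge)→8400, (C,merge)→8530, (C,nl)→77180, (B,nl)→114150; best=5080 via (C,hash)
  {ABCD}: card=3750; try (C,hash)→6680, (D,hash)→7555, (C,merge)→15630, (D,merge)→27930, (D,nl)→98830, (C,nl)→153280; best=6680 via (C,hash)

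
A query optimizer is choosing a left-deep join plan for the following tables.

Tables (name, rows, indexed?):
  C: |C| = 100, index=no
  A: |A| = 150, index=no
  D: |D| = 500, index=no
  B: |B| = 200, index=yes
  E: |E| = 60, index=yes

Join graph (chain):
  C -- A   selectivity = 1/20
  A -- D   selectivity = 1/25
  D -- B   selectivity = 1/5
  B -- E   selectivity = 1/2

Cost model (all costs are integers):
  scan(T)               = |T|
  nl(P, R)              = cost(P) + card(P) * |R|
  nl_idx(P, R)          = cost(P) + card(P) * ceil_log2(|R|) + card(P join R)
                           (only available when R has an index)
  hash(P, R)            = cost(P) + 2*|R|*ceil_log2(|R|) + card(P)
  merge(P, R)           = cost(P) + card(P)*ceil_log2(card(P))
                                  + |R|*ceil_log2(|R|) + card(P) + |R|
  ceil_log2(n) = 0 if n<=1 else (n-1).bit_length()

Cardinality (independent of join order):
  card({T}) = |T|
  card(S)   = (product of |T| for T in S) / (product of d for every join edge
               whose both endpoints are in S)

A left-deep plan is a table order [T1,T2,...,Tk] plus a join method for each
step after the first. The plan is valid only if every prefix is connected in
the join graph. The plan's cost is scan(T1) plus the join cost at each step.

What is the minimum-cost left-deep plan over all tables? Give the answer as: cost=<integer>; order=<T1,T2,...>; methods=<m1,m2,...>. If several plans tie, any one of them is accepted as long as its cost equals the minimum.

cost=626720; order=D,A,C,B,E; methods=hash,hash,hash,hash

Selinger DP (subsets sized 1..n):
  {C}: scan cost=100, card=100
  {A}: scan cost=150, card=150
  {D}: scan cost=500, card=500
  {B}: scan cost=200, card=200
  {E}: scan cost=60, card=60
  {AC}: card=750; try (C,hash)→1700, (A,merge)→2250, (C,merge)→2300, (A,hash)→2600, (A,nl)→15100, (C,nl)→15150; best=1700 via (C,hash)
  {AD}: card=3000; try (A,hash)→3400, (D,merge)→6500, (A,merge)→6850, (D,hash)→9300, (D,nl)→75150, (A,nl)→75500; best=3400 via (A,hash)
  {BD}: card=20000; try (B,hash)→4200, (D,merge)→7000, (B,merge)→7300, (D,hash)→9400, (B,nl_idx)→24500, (D,nl)→100200 …(+1); best=4200 via (B,hash)
  {BE}: card=6000; try (E,hash)→1120, (B,merge)→2280, (E,merge)→2420, (B,hash)→3320, (B,nl_idx)→6540, (E,nl_idx)→7400 …(+2); best=1120 via (E,hash)
  {ACD}: card=15000; try (C,hash)→7800, (D,hash)→11450, (D,merge)→14950, (C,merge)→43200, (C,nl)→303400, (D,nl)→376700; best=7800 via (C,hash)
  {ABD}: card=120000; try (B,hash)→9600, (A,hash)→26600, (B,merge)→44200, (B,nl_idx)→147400, (A,merge)→325550, (B,nl)→603400 …(+1); best=9600 via (B,hash)
  {BDE}: card=600000; try (D,hash)→16120, (E,hash)→24920, (D,merge)→90120, (E,merge)→324620, (E,nl_idx)→724200, (E,nl)→1204200 …(+1); best=16120 via (D,hash)
  {ABCD}: card=600000; try (B,hash)→26000, (C,hash)→131000, (B,merge)→234600, (B,nl_idx)→727800, (C,merge)→2170400, (B,nl)→3007800 …(+1); best=26000 via (B,hash)
  {ABDE}: card=3600000; try (E,hash)→130320, (A,hash)→618520, (E,merge)→2170020, (E,nl_idx)→4329600, (E,nl)→7209600, (A,merge)→12617470 …(+1); best=130320 via (E,hash)
  {ABCDE}: card=18000000; try (E,hash)→626720, (C,hash)→3731720, (E,merge)→12626420, (E,nl_idx)→21626000, (E,nl)→36026000, (C,merge)→82931120 …(+1); best=626720 via (E,hash)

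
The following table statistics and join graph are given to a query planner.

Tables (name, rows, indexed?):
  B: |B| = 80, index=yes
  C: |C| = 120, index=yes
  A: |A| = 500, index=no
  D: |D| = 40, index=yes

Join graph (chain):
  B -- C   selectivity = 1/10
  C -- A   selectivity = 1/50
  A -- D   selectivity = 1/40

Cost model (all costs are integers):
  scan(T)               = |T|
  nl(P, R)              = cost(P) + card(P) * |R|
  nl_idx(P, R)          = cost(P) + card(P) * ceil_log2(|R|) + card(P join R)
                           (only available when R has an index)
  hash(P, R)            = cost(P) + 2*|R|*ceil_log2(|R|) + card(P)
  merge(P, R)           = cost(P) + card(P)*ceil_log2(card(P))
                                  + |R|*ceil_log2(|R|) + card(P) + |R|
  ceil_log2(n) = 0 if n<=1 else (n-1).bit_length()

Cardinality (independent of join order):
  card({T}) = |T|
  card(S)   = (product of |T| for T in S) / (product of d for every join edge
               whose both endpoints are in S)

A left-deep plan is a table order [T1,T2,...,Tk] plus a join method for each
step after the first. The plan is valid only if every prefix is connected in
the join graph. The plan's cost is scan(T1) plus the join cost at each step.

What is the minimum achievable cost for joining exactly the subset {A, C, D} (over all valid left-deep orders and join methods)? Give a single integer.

3660

Selinger DP over subsets of {A,C,D}:
  {C}: scan cost=120, card=120
  {A}: scan cost=500, card=500
  {D}: scan cost=40, card=40
  {AC}: card=1200; try (C,hash)→2680, (C,nl_idx)→5200, (A,merge)→6080, (C,merge)→6460, (A,hash)→9240, (A,nl)→60120 …(+1); best=2680 via (C,hash)
  {AD}: card=500; try (D,hash)→1480, (D,nl_idx)→4000, (A,merge)→5320, (D,merge)→5780, (A,hash)→9080, (A,nl)→20040 …(+1); best=1480 via (D,hash)
  {ACD}: card=1200; try (C,hash)→3660, (D,hash)→4360, (C,nl_idx)→6180, (C,merge)→7440, (D,nl_idx)→11080, (D,merge)→17360 …(+2); best=3660 via (C,hash)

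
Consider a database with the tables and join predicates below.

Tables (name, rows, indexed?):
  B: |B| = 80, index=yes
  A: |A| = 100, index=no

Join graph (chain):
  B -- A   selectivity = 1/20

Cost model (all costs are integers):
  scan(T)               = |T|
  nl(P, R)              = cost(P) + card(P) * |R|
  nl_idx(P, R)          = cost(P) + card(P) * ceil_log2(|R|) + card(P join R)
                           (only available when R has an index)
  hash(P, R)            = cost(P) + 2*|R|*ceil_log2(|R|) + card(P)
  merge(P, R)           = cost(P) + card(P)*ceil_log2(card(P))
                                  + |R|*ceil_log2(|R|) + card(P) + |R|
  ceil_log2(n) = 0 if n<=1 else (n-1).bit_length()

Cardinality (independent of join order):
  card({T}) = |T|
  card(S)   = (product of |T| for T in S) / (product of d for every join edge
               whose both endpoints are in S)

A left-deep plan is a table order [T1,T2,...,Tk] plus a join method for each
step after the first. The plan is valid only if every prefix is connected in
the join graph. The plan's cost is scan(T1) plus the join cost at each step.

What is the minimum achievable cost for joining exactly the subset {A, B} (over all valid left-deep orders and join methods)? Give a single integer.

1200

Selinger DP over subsets of {A,B}:
  {B}: scan cost=80, card=80
  {A}: scan cost=100, card=100
  {AB}: card=400; try (B,nl_idx)→1200, (B,hash)→1320, (A,merge)→1520, (B,merge)→1540, (A,hash)→1560, (A,nl)→8080 …(+1); best=1200 via (B,nl_idx)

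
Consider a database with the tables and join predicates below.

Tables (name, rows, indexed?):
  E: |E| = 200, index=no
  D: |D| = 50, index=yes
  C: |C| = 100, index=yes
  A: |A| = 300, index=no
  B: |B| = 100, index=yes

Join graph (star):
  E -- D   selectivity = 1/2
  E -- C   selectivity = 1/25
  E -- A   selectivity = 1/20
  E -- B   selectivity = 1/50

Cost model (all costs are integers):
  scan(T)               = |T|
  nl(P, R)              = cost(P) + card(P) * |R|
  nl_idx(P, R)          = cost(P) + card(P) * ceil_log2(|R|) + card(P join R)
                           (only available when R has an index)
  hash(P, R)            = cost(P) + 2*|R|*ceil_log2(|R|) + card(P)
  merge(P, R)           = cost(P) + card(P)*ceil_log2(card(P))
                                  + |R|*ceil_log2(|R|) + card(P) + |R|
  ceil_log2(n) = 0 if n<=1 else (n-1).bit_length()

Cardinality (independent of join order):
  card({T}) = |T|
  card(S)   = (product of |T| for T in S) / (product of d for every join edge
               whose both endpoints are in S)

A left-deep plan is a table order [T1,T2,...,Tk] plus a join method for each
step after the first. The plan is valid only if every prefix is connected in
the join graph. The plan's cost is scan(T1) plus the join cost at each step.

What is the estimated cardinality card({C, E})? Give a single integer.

800

Tables in S: C(100), E(200)
Edges inside S: E-C(d=25)
numerator = 100 * 200 = 20000
denominator = 25 = 25
card(S) = 20000 / 25 = 800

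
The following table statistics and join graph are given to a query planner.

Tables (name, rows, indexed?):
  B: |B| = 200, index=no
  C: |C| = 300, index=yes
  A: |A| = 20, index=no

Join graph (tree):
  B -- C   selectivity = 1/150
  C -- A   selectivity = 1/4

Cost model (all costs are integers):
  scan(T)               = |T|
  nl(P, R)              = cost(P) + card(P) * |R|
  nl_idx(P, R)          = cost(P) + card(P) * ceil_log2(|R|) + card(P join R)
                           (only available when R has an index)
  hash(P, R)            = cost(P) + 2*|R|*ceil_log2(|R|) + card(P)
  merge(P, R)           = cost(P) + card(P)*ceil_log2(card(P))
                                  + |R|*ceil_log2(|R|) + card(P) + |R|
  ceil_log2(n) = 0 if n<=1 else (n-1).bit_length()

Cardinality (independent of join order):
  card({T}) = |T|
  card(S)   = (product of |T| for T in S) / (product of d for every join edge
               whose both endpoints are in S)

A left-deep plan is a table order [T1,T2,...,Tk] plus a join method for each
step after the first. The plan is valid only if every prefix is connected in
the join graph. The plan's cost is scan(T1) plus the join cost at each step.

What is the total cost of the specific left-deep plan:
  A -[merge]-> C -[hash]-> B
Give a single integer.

7840

step 1: scan A: cost=20, card=20
step 2: join C via merge
    card(P join C) = 20*300/(4) = 1500
    cost = 20 + 20*5 + 300*9 + 20 + 300 = 3140
step 3: join B via hash
    card(P join B) = 1500*200/(150) = 2000
    cost = 3140 + 2*200*8 + 1500 = 7840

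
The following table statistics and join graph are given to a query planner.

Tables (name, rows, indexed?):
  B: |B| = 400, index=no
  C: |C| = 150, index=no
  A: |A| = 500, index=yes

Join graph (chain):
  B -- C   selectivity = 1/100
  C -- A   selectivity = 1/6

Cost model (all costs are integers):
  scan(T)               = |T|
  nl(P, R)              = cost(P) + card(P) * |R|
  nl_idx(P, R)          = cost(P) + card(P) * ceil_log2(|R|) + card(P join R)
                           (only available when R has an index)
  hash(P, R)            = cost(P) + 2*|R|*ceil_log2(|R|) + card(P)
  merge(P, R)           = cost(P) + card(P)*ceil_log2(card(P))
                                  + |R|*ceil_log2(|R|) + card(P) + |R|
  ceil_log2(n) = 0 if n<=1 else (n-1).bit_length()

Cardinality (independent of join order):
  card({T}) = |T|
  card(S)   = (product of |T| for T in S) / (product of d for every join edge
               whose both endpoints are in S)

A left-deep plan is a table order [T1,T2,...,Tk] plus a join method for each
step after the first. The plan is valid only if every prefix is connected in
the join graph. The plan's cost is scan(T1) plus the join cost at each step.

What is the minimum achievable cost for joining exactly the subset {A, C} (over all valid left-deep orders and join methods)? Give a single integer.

3400

Selinger DP over subsets of {A,C}:
  {C}: scan cost=150, card=150
  {A}: scan cost=500, card=500
  {AC}: card=12500; try (C,hash)→3400, (A,merge)→6500, (C,merge)→6850, (A,hash)→9300, (A,nl_idx)→14000, (A,nl)→75150 …(+1); best=3400 via (C,hash)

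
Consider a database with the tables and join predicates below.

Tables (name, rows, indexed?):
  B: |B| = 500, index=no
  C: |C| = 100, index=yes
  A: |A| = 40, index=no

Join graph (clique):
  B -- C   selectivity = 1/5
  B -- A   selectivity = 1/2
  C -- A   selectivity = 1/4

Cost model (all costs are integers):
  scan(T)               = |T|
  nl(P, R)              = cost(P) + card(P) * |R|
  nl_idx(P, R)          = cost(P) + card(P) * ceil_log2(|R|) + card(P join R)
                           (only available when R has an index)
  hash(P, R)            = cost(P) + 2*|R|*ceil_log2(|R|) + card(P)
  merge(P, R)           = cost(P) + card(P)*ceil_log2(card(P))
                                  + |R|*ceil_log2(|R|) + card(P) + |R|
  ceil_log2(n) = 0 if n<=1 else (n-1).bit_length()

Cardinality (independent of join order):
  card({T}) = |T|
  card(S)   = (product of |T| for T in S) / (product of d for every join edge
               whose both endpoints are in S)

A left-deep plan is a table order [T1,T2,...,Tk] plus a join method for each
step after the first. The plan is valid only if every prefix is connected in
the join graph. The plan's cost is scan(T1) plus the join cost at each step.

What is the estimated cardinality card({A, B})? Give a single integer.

Tables in S: A(40), B(500)
Edges inside S: B-A(d=2)
numerator = 40 * 500 = 20000
denominator = 2 = 2
card(S) = 20000 / 2 = 10000

10000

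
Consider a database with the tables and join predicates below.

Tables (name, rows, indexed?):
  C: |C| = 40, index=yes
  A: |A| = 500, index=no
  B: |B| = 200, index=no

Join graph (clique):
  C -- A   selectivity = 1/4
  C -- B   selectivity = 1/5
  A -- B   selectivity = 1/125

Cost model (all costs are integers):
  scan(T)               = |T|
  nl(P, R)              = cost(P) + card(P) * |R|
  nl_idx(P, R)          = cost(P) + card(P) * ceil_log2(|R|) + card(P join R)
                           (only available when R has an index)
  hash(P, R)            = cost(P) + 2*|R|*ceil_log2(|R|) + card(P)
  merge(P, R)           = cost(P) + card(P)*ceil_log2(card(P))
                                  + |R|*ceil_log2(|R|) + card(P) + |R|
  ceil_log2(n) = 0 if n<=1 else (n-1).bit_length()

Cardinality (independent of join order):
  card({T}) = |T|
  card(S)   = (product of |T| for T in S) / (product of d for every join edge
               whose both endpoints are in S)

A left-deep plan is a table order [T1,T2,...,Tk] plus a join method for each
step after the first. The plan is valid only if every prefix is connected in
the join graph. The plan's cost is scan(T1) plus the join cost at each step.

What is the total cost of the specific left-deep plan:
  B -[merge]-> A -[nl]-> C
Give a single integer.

39000

step 1: scan B: cost=200, card=200
step 2: join A via merge
    card(P join A) = 200*500/(125) = 800
    cost = 200 + 200*8 + 500*9 + 200 + 500 = 7000
step 3: join C via nl
    card(P join C) = 800*40/(4*5) = 1600
    cost = 7000 + 800*40 = 39000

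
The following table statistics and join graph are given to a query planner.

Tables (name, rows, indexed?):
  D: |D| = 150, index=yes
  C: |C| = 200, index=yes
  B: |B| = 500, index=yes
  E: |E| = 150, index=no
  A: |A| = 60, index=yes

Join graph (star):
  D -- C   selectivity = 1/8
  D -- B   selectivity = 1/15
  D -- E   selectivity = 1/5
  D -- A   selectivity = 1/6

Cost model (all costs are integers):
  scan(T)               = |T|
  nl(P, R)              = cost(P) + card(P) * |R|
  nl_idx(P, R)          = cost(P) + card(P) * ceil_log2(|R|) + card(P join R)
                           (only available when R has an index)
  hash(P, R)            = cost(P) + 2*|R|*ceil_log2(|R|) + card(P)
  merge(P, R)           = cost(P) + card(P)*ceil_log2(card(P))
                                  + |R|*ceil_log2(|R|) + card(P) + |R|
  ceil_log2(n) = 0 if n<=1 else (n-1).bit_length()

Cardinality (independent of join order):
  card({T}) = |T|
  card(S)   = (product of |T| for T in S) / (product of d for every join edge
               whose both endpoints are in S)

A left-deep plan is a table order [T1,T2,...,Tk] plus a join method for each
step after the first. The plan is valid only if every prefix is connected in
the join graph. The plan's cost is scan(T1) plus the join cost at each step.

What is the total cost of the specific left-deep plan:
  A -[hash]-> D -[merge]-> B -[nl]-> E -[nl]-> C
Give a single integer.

step 1: scan A: cost=60, card=60
step 2: join D via hash
    card(P join D) = 60*150/(6) = 1500
    cost = 60 + 2*150*8 + 60 = 2520
step 3: join B via merge
    card(P join B) = 1500*500/(15) = 50000
    cost = 2520 + 1500*11 + 500*9 + 1500 + 500 = 25520
step 4: join E via nl
    card(P join E) = 50000*150/(5) = 1500000
    cost = 25520 + 50000*150 = 7525520
step 5: join C via nl
    card(P join C) = 1500000*200/(8) = 37500000
    cost = 7525520 + 1500000*200 = 307525520

307525520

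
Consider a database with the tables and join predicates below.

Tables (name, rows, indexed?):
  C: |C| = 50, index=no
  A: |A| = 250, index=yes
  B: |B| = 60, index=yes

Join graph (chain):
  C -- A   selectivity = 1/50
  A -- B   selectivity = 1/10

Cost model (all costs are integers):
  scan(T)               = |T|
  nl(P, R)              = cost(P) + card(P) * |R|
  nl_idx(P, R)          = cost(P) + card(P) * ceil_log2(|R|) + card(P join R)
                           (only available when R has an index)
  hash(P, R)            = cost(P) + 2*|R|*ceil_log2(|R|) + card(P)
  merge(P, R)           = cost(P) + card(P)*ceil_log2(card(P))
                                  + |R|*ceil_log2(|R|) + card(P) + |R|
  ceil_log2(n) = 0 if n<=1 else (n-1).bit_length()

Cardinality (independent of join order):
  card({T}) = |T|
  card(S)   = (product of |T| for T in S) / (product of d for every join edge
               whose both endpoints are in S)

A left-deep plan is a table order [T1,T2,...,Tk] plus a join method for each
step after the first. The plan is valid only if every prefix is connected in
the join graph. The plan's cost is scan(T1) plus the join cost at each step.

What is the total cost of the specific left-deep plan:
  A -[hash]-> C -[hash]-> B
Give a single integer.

step 1: scan A: cost=250, card=250
step 2: join C via hash
    card(P join C) = 250*50/(50) = 250
    cost = 250 + 2*50*6 + 250 = 1100
step 3: join B via hash
    card(P join B) = 250*60/(10) = 1500
    cost = 1100 + 2*60*6 + 250 = 2070

2070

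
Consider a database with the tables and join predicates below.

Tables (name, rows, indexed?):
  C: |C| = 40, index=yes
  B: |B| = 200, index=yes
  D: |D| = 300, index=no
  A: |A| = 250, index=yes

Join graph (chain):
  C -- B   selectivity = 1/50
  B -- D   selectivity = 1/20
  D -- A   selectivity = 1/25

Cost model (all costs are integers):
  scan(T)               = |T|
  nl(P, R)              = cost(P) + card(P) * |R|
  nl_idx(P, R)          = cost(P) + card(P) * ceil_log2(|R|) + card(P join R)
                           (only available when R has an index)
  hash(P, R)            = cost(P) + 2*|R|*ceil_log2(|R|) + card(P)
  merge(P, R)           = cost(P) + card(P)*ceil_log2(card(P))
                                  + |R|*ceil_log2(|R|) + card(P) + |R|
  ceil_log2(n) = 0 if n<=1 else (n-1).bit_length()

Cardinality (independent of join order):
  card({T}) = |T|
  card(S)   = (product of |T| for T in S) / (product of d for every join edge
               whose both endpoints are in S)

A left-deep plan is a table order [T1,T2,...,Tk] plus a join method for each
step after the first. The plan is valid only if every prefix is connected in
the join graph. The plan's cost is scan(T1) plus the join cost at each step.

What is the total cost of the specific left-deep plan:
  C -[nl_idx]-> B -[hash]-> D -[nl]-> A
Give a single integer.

step 1: scan C: cost=40, card=40
step 2: join B via nl_idx
    card(P join B) = 40*200/(50) = 160
    cost = 40 + 40*8 + 160 = 520
step 3: join D via hash
    card(P join D) = 160*300/(20) = 2400
    cost = 520 + 2*300*9 + 160 = 6080
step 4: join A via nl
    card(P join A) = 2400*250/(25) = 24000
    cost = 6080 + 2400*250 = 606080

606080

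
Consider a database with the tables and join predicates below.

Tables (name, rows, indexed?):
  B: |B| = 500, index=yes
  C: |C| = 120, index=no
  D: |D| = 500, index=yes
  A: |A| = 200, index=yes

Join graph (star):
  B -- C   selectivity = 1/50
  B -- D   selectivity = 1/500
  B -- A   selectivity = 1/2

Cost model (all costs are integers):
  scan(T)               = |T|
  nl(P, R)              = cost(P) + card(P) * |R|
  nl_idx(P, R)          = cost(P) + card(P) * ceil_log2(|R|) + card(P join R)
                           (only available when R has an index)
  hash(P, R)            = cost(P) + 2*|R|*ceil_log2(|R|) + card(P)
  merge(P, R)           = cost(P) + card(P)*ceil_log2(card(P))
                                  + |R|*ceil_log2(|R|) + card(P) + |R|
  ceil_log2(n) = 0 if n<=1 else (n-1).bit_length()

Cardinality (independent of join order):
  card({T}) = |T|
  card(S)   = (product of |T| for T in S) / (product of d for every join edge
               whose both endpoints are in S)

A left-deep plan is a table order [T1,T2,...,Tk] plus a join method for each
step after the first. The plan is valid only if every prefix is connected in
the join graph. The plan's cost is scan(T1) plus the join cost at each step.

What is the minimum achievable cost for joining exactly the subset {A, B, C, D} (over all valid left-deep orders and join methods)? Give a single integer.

Selinger DP over subsets of {A,B,C,D}:
  {B}: scan cost=500, card=500
  {C}: scan cost=120, card=120
  {D}: scan cost=500, card=500
  {A}: scan cost=200, card=200
  {BC}: card=1200; try (B,nl_idx)→2400, (C,hash)→2680, (B,merge)→6080, (C,merge)→6460, (B,hash)→9240, (B,nl)→60120 …(+1); best=2400 via (B,nl_idx)
  {BD}: card=500; try (D,nl_idx)→5500, (B,nl_idx)→5500, (D,hash)→10000, (B,hash)→10000, (D,merge)→10500, (B,merge)→10500 …(+2); best=5500 via (D,nl_idx)
  {AB}: card=50000; try (A,hash)→4200, (B,merge)→7000, (A,merge)→7300, (B,hash)→9400, (B,nl_idx)→52000, (A,nl_idx)→54500 …(+2); best=4200 via (A,hash)
  {BCD}: card=1200; try (C,hash)→7680, (C,merge)→11460, (D,hash)→12600, (D,nl_idx)→14400, (D,merge)→21800, (C,nl)→65500 …(+1); best=7680 via (C,hash)
  {ABC}: card=120000; try (A,hash)→6800, (A,merge)→18600, (C,hash)→55880, (A,nl_idx)→132000, (A,nl)→242400, (C,merge)→855160 …(+1); best=6800 via (A,hash)
  {ABD}: card=50000; try (A,hash)→9200, (A,merge)→12300, (A,nl_idx)→59500, (D,hash)→63200, (A,nl)→105500, (D,nl_idx)→504200 …(+2); best=9200 via (A,hash)
  {ABCD}: card=120000; try (A,hash)→12080, (A,merge)→23880, (C,hash)→60880, (D,hash)→135800, (A,nl_idx)→137280, (A,nl)→247680 …(+5); best=12080 via (A,hash)

12080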